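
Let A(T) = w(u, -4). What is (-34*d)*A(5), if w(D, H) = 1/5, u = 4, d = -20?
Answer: 136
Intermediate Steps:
w(D, H) = 1/5
A(T) = 1/5
(-34*d)*A(5) = -34*(-20)*(1/5) = 680*(1/5) = 136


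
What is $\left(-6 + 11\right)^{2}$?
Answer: $25$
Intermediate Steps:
$\left(-6 + 11\right)^{2} = 5^{2} = 25$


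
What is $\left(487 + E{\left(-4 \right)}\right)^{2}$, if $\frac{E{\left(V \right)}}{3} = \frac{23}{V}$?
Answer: $\frac{3530641}{16} \approx 2.2067 \cdot 10^{5}$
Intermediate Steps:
$E{\left(V \right)} = \frac{69}{V}$ ($E{\left(V \right)} = 3 \frac{23}{V} = \frac{69}{V}$)
$\left(487 + E{\left(-4 \right)}\right)^{2} = \left(487 + \frac{69}{-4}\right)^{2} = \left(487 + 69 \left(- \frac{1}{4}\right)\right)^{2} = \left(487 - \frac{69}{4}\right)^{2} = \left(\frac{1879}{4}\right)^{2} = \frac{3530641}{16}$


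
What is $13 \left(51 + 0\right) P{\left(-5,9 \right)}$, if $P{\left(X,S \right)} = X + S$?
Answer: $2652$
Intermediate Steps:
$P{\left(X,S \right)} = S + X$
$13 \left(51 + 0\right) P{\left(-5,9 \right)} = 13 \left(51 + 0\right) \left(9 - 5\right) = 13 \cdot 51 \cdot 4 = 663 \cdot 4 = 2652$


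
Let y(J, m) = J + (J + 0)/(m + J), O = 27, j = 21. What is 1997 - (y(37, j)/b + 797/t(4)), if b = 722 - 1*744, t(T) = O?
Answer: 67842613/34452 ≈ 1969.2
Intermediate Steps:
t(T) = 27
y(J, m) = J + J/(J + m)
b = -22 (b = 722 - 744 = -22)
1997 - (y(37, j)/b + 797/t(4)) = 1997 - ((37*(1 + 37 + 21)/(37 + 21))/(-22) + 797/27) = 1997 - ((37*59/58)*(-1/22) + 797*(1/27)) = 1997 - ((37*(1/58)*59)*(-1/22) + 797/27) = 1997 - ((2183/58)*(-1/22) + 797/27) = 1997 - (-2183/1276 + 797/27) = 1997 - 1*958031/34452 = 1997 - 958031/34452 = 67842613/34452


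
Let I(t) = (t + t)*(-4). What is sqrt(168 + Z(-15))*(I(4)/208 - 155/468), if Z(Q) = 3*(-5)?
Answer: -227*sqrt(17)/156 ≈ -5.9996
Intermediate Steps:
I(t) = -8*t (I(t) = (2*t)*(-4) = -8*t)
Z(Q) = -15
sqrt(168 + Z(-15))*(I(4)/208 - 155/468) = sqrt(168 - 15)*(-8*4/208 - 155/468) = sqrt(153)*(-32*1/208 - 155*1/468) = (3*sqrt(17))*(-2/13 - 155/468) = (3*sqrt(17))*(-227/468) = -227*sqrt(17)/156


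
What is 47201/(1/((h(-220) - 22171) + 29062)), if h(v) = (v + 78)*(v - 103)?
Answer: 2490183157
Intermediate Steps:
h(v) = (-103 + v)*(78 + v) (h(v) = (78 + v)*(-103 + v) = (-103 + v)*(78 + v))
47201/(1/((h(-220) - 22171) + 29062)) = 47201/(1/(((-8034 + (-220)² - 25*(-220)) - 22171) + 29062)) = 47201/(1/(((-8034 + 48400 + 5500) - 22171) + 29062)) = 47201/(1/((45866 - 22171) + 29062)) = 47201/(1/(23695 + 29062)) = 47201/(1/52757) = 47201*52757 = 2490183157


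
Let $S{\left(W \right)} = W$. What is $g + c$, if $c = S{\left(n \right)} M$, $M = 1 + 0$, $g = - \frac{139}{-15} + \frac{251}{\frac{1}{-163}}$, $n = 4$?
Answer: $- \frac{613496}{15} \approx -40900.0$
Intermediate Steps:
$g = - \frac{613556}{15}$ ($g = \left(-139\right) \left(- \frac{1}{15}\right) + \frac{251}{- \frac{1}{163}} = \frac{139}{15} + 251 \left(-163\right) = \frac{139}{15} - 40913 = - \frac{613556}{15} \approx -40904.0$)
$M = 1$
$c = 4$ ($c = 4 \cdot 1 = 4$)
$g + c = - \frac{613556}{15} + 4 = - \frac{613496}{15}$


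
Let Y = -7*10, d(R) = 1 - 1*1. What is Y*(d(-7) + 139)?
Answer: -9730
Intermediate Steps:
d(R) = 0 (d(R) = 1 - 1 = 0)
Y = -70
Y*(d(-7) + 139) = -70*(0 + 139) = -70*139 = -9730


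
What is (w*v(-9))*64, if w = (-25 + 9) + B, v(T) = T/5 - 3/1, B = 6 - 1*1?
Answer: 16896/5 ≈ 3379.2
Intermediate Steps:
B = 5 (B = 6 - 1 = 5)
v(T) = -3 + T/5 (v(T) = T*(⅕) - 3*1 = T/5 - 3 = -3 + T/5)
w = -11 (w = (-25 + 9) + 5 = -16 + 5 = -11)
(w*v(-9))*64 = -11*(-3 + (⅕)*(-9))*64 = -11*(-3 - 9/5)*64 = -11*(-24/5)*64 = (264/5)*64 = 16896/5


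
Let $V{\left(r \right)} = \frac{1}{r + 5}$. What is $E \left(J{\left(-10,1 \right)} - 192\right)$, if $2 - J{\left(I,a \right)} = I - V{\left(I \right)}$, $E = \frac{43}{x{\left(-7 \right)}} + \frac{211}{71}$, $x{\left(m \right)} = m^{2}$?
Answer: $- \frac{12066192}{17395} \approx -693.66$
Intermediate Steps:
$E = \frac{13392}{3479}$ ($E = \frac{43}{\left(-7\right)^{2}} + \frac{211}{71} = \frac{43}{49} + 211 \cdot \frac{1}{71} = 43 \cdot \frac{1}{49} + \frac{211}{71} = \frac{43}{49} + \frac{211}{71} = \frac{13392}{3479} \approx 3.8494$)
$V{\left(r \right)} = \frac{1}{5 + r}$
$J{\left(I,a \right)} = 2 + \frac{1}{5 + I} - I$ ($J{\left(I,a \right)} = 2 - \left(I - \frac{1}{5 + I}\right) = 2 + \frac{1}{5 + I} - I$)
$E \left(J{\left(-10,1 \right)} - 192\right) = \frac{13392 \left(\frac{1 + \left(2 - -10\right) \left(5 - 10\right)}{5 - 10} - 192\right)}{3479} = \frac{13392 \left(\frac{1 + \left(2 + 10\right) \left(-5\right)}{-5} - 192\right)}{3479} = \frac{13392 \left(- \frac{1 + 12 \left(-5\right)}{5} - 192\right)}{3479} = \frac{13392 \left(- \frac{1 - 60}{5} - 192\right)}{3479} = \frac{13392 \left(\left(- \frac{1}{5}\right) \left(-59\right) - 192\right)}{3479} = \frac{13392 \left(\frac{59}{5} - 192\right)}{3479} = \frac{13392}{3479} \left(- \frac{901}{5}\right) = - \frac{12066192}{17395}$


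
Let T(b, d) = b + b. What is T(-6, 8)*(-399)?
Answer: 4788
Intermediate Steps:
T(b, d) = 2*b
T(-6, 8)*(-399) = (2*(-6))*(-399) = -12*(-399) = 4788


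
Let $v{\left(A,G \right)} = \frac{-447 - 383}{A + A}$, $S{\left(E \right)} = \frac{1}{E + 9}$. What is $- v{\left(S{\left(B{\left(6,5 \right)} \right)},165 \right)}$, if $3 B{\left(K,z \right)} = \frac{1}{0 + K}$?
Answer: $\frac{67645}{18} \approx 3758.1$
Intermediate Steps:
$B{\left(K,z \right)} = \frac{1}{3 K}$ ($B{\left(K,z \right)} = \frac{1}{3 \left(0 + K\right)} = \frac{1}{3 K}$)
$S{\left(E \right)} = \frac{1}{9 + E}$
$v{\left(A,G \right)} = - \frac{415}{A}$ ($v{\left(A,G \right)} = - \frac{830}{2 A} = - 830 \frac{1}{2 A} = - \frac{415}{A}$)
$- v{\left(S{\left(B{\left(6,5 \right)} \right)},165 \right)} = - \frac{-415}{\frac{1}{9 + \frac{1}{3 \cdot 6}}} = - \frac{-415}{\frac{1}{9 + \frac{1}{3} \cdot \frac{1}{6}}} = - \frac{-415}{\frac{1}{9 + \frac{1}{18}}} = - \frac{-415}{\frac{1}{\frac{163}{18}}} = - \frac{-415}{\frac{18}{163}} = - \frac{\left(-415\right) 163}{18} = \left(-1\right) \left(- \frac{67645}{18}\right) = \frac{67645}{18}$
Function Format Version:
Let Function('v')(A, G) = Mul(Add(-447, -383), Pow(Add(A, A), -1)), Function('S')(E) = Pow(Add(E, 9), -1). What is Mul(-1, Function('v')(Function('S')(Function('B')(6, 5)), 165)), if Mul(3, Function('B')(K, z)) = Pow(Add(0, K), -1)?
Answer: Rational(67645, 18) ≈ 3758.1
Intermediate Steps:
Function('B')(K, z) = Mul(Rational(1, 3), Pow(K, -1)) (Function('B')(K, z) = Mul(Rational(1, 3), Pow(Add(0, K), -1)) = Mul(Rational(1, 3), Pow(K, -1)))
Function('S')(E) = Pow(Add(9, E), -1)
Function('v')(A, G) = Mul(-415, Pow(A, -1)) (Function('v')(A, G) = Mul(-830, Pow(Mul(2, A), -1)) = Mul(-830, Mul(Rational(1, 2), Pow(A, -1))) = Mul(-415, Pow(A, -1)))
Mul(-1, Function('v')(Function('S')(Function('B')(6, 5)), 165)) = Mul(-1, Mul(-415, Pow(Pow(Add(9, Mul(Rational(1, 3), Pow(6, -1))), -1), -1))) = Mul(-1, Mul(-415, Pow(Pow(Add(9, Mul(Rational(1, 3), Rational(1, 6))), -1), -1))) = Mul(-1, Mul(-415, Pow(Pow(Add(9, Rational(1, 18)), -1), -1))) = Mul(-1, Mul(-415, Pow(Pow(Rational(163, 18), -1), -1))) = Mul(-1, Mul(-415, Pow(Rational(18, 163), -1))) = Mul(-1, Mul(-415, Rational(163, 18))) = Mul(-1, Rational(-67645, 18)) = Rational(67645, 18)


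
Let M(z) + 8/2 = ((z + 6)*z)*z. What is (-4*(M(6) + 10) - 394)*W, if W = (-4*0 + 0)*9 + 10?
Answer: -21460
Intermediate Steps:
M(z) = -4 + z²*(6 + z) (M(z) = -4 + ((z + 6)*z)*z = -4 + ((6 + z)*z)*z = -4 + (z*(6 + z))*z = -4 + z²*(6 + z))
W = 10 (W = (0 + 0)*9 + 10 = 0*9 + 10 = 0 + 10 = 10)
(-4*(M(6) + 10) - 394)*W = (-4*((-4 + 6³ + 6*6²) + 10) - 394)*10 = (-4*((-4 + 216 + 6*36) + 10) - 394)*10 = (-4*((-4 + 216 + 216) + 10) - 394)*10 = (-4*(428 + 10) - 394)*10 = (-4*438 - 394)*10 = (-1752 - 394)*10 = -2146*10 = -21460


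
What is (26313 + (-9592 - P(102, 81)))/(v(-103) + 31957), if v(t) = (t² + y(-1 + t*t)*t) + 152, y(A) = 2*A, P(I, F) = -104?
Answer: -3365/428506 ≈ -0.0078529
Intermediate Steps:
v(t) = 152 + t² + t*(-2 + 2*t²) (v(t) = (t² + (2*(-1 + t*t))*t) + 152 = (t² + (2*(-1 + t²))*t) + 152 = (t² + (-2 + 2*t²)*t) + 152 = (t² + t*(-2 + 2*t²)) + 152 = 152 + t² + t*(-2 + 2*t²))
(26313 + (-9592 - P(102, 81)))/(v(-103) + 31957) = (26313 + (-9592 - 1*(-104)))/((152 + (-103)² + 2*(-103)*(-1 + (-103)²)) + 31957) = (26313 + (-9592 + 104))/((152 + 10609 + 2*(-103)*(-1 + 10609)) + 31957) = (26313 - 9488)/((152 + 10609 + 2*(-103)*10608) + 31957) = 16825/((152 + 10609 - 2185248) + 31957) = 16825/(-2174487 + 31957) = 16825/(-2142530) = 16825*(-1/2142530) = -3365/428506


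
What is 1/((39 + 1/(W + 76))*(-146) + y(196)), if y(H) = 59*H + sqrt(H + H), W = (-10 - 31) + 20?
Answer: 2218590/13017085727 - 21175*sqrt(2)/52068342908 ≈ 0.00016986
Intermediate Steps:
W = -21 (W = -41 + 20 = -21)
y(H) = 59*H + sqrt(2)*sqrt(H) (y(H) = 59*H + sqrt(2*H) = 59*H + sqrt(2)*sqrt(H))
1/((39 + 1/(W + 76))*(-146) + y(196)) = 1/((39 + 1/(-21 + 76))*(-146) + (59*196 + sqrt(2)*sqrt(196))) = 1/((39 + 1/55)*(-146) + (11564 + sqrt(2)*14)) = 1/((39 + 1/55)*(-146) + (11564 + 14*sqrt(2))) = 1/((2146/55)*(-146) + (11564 + 14*sqrt(2))) = 1/(-313316/55 + (11564 + 14*sqrt(2))) = 1/(322704/55 + 14*sqrt(2))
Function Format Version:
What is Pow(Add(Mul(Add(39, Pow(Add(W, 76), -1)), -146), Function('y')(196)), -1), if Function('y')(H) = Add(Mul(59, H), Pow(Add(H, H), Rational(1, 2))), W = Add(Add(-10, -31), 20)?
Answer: Add(Rational(2218590, 13017085727), Mul(Rational(-21175, 52068342908), Pow(2, Rational(1, 2)))) ≈ 0.00016986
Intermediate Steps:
W = -21 (W = Add(-41, 20) = -21)
Function('y')(H) = Add(Mul(59, H), Mul(Pow(2, Rational(1, 2)), Pow(H, Rational(1, 2)))) (Function('y')(H) = Add(Mul(59, H), Pow(Mul(2, H), Rational(1, 2))) = Add(Mul(59, H), Mul(Pow(2, Rational(1, 2)), Pow(H, Rational(1, 2)))))
Pow(Add(Mul(Add(39, Pow(Add(W, 76), -1)), -146), Function('y')(196)), -1) = Pow(Add(Mul(Add(39, Pow(Add(-21, 76), -1)), -146), Add(Mul(59, 196), Mul(Pow(2, Rational(1, 2)), Pow(196, Rational(1, 2))))), -1) = Pow(Add(Mul(Add(39, Pow(55, -1)), -146), Add(11564, Mul(Pow(2, Rational(1, 2)), 14))), -1) = Pow(Add(Mul(Add(39, Rational(1, 55)), -146), Add(11564, Mul(14, Pow(2, Rational(1, 2))))), -1) = Pow(Add(Mul(Rational(2146, 55), -146), Add(11564, Mul(14, Pow(2, Rational(1, 2))))), -1) = Pow(Add(Rational(-313316, 55), Add(11564, Mul(14, Pow(2, Rational(1, 2))))), -1) = Pow(Add(Rational(322704, 55), Mul(14, Pow(2, Rational(1, 2)))), -1)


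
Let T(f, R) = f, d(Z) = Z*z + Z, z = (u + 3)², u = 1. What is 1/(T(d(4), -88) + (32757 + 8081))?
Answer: 1/40906 ≈ 2.4446e-5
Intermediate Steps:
z = 16 (z = (1 + 3)² = 4² = 16)
d(Z) = 17*Z (d(Z) = Z*16 + Z = 16*Z + Z = 17*Z)
1/(T(d(4), -88) + (32757 + 8081)) = 1/(17*4 + (32757 + 8081)) = 1/(68 + 40838) = 1/40906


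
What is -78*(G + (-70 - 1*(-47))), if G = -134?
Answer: 12246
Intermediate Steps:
-78*(G + (-70 - 1*(-47))) = -78*(-134 + (-70 - 1*(-47))) = -78*(-134 + (-70 + 47)) = -78*(-134 - 23) = -78*(-157) = 12246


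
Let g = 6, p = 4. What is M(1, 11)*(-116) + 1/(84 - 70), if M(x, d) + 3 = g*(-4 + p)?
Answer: 4873/14 ≈ 348.07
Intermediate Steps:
M(x, d) = -3 (M(x, d) = -3 + 6*(-4 + 4) = -3 + 6*0 = -3 + 0 = -3)
M(1, 11)*(-116) + 1/(84 - 70) = -3*(-116) + 1/(84 - 70) = 348 + 1/14 = 4873/14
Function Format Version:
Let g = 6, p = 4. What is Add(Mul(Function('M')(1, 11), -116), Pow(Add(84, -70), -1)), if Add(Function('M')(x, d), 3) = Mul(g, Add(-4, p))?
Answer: Rational(4873, 14) ≈ 348.07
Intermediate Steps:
Function('M')(x, d) = -3 (Function('M')(x, d) = Add(-3, Mul(6, Add(-4, 4))) = Add(-3, Mul(6, 0)) = Add(-3, 0) = -3)
Add(Mul(Function('M')(1, 11), -116), Pow(Add(84, -70), -1)) = Add(Mul(-3, -116), Pow(Add(84, -70), -1)) = Add(348, Pow(14, -1)) = Add(348, Rational(1, 14)) = Rational(4873, 14)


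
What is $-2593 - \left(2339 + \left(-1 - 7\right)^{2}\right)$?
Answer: $-4996$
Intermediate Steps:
$-2593 - \left(2339 + \left(-1 - 7\right)^{2}\right) = -2593 - \left(2339 + \left(-8\right)^{2}\right) = -2593 - \left(2339 + 64\right) = -2593 - 2403 = -4996$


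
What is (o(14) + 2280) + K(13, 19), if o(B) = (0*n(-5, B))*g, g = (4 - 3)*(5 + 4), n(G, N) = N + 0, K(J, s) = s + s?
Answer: 2318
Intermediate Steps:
K(J, s) = 2*s
n(G, N) = N
g = 9 (g = 1*9 = 9)
o(B) = 0 (o(B) = (0*B)*9 = 0*9 = 0)
(o(14) + 2280) + K(13, 19) = (0 + 2280) + 2*19 = 2280 + 38 = 2318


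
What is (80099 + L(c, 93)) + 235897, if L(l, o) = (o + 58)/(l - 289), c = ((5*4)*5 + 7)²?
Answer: 3526515511/11160 ≈ 3.1600e+5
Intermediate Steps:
c = 11449 (c = (20*5 + 7)² = (100 + 7)² = 107² = 11449)
L(l, o) = (58 + o)/(-289 + l)
(80099 + L(c, 93)) + 235897 = (80099 + (58 + 93)/(-289 + 11449)) + 235897 = (80099 + 151/11160) + 235897 = 893904991/11160 + 235897 = 3526515511/11160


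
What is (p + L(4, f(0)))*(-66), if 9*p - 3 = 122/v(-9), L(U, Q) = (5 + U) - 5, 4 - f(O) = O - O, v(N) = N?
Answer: -5038/27 ≈ -186.59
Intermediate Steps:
f(O) = 4 (f(O) = 4 - (O - O) = 4 - 1*0 = 4 + 0 = 4)
L(U, Q) = U
p = -95/81 (p = 1/3 + (122/(-9))/9 = 1/3 + (122*(-1/9))/9 = 1/3 + (1/9)*(-122/9) = 1/3 - 122/81 = -95/81 ≈ -1.1728)
(p + L(4, f(0)))*(-66) = (-95/81 + 4)*(-66) = (229/81)*(-66) = -5038/27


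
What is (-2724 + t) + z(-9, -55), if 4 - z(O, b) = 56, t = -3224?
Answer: -6000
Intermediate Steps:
z(O, b) = -52 (z(O, b) = 4 - 1*56 = 4 - 56 = -52)
(-2724 + t) + z(-9, -55) = (-2724 - 3224) - 52 = -5948 - 52 = -6000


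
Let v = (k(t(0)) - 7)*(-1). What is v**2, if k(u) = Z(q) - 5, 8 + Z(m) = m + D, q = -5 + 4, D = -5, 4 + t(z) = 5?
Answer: 676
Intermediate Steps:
t(z) = 1 (t(z) = -4 + 5 = 1)
q = -1
Z(m) = -13 + m (Z(m) = -8 + (m - 5) = -8 + (-5 + m) = -13 + m)
k(u) = -19 (k(u) = (-13 - 1) - 5 = -14 - 5 = -19)
v = 26 (v = (-19 - 7)*(-1) = -26*(-1) = 26)
v**2 = 26**2 = 676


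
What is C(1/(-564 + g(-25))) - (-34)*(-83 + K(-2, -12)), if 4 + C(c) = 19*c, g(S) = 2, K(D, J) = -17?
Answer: -1913067/562 ≈ -3404.0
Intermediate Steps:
C(c) = -4 + 19*c
C(1/(-564 + g(-25))) - (-34)*(-83 + K(-2, -12)) = (-4 + 19/(-564 + 2)) - (-34)*(-83 - 17) = (-4 + 19/(-562)) - (-34)*(-100) = (-4 + 19*(-1/562)) - 1*3400 = (-4 - 19/562) - 3400 = -2267/562 - 3400 = -1913067/562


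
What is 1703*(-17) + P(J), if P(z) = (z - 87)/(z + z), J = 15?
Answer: -144767/5 ≈ -28953.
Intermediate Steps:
P(z) = (-87 + z)/(2*z) (P(z) = (-87 + z)/((2*z)) = (-87 + z)*(1/(2*z)) = (-87 + z)/(2*z))
1703*(-17) + P(J) = 1703*(-17) + (½)*(-87 + 15)/15 = -28951 + (½)*(1/15)*(-72) = -28951 - 12/5 = -144767/5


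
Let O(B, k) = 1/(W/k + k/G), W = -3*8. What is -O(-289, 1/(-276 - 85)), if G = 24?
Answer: -8664/75064895 ≈ -0.00011542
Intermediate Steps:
W = -24
O(B, k) = 1/(-24/k + k/24)
-O(-289, 1/(-276 - 85)) = -24/((-276 - 85)*(-576 + (1/(-276 - 85))²)) = -24/((-361)*(-576 + (1/(-361))²)) = -24*(-1)/(361*(-576 + (-1/361)²)) = -24*(-1)/(361*(-576 + 1/130321)) = -24*(-1)/(361*(-75064895/130321)) = -24*(-1)*(-130321)/(361*75064895) = -1*8664/75064895 = -8664/75064895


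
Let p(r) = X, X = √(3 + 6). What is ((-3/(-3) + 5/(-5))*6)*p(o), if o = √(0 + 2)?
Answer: 0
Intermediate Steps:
o = √2 ≈ 1.4142
X = 3 (X = √9 = 3)
p(r) = 3
((-3/(-3) + 5/(-5))*6)*p(o) = ((-3/(-3) + 5/(-5))*6)*3 = ((-3*(-⅓) + 5*(-⅕))*6)*3 = ((1 - 1)*6)*3 = (0*6)*3 = 0*3 = 0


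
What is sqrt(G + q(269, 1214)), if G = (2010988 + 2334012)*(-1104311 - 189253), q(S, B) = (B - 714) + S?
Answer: I*sqrt(5620535579231) ≈ 2.3708e+6*I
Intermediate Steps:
q(S, B) = -714 + B + S (q(S, B) = (-714 + B) + S = -714 + B + S)
G = -5620535580000 (G = 4345000*(-1293564) = -5620535580000)
sqrt(G + q(269, 1214)) = sqrt(-5620535580000 + (-714 + 1214 + 269)) = sqrt(-5620535580000 + 769) = sqrt(-5620535579231) = I*sqrt(5620535579231)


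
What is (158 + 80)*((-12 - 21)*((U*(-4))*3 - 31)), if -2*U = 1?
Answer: 196350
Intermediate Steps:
U = -1/2 (U = -1/2*1 = -1/2 ≈ -0.50000)
(158 + 80)*((-12 - 21)*((U*(-4))*3 - 31)) = (158 + 80)*((-12 - 21)*(-1/2*(-4)*3 - 31)) = 238*(-33*(2*3 - 31)) = 238*(-33*(6 - 31)) = 238*(-33*(-25)) = 238*825 = 196350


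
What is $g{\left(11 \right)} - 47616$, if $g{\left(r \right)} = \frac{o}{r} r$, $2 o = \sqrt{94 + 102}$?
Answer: $-47609$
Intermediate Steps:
$o = 7$ ($o = \frac{\sqrt{94 + 102}}{2} = \frac{\sqrt{196}}{2} = \frac{1}{2} \cdot 14 = 7$)
$g{\left(r \right)} = 7$ ($g{\left(r \right)} = \frac{7}{r} r = 7$)
$g{\left(11 \right)} - 47616 = 7 - 47616 = -47609$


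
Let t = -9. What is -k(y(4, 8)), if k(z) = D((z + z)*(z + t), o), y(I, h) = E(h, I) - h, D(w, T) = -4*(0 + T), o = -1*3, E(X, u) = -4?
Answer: -12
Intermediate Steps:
o = -3
D(w, T) = -4*T
y(I, h) = -4 - h
k(z) = 12 (k(z) = -4*(-3) = 12)
-k(y(4, 8)) = -1*12 = -12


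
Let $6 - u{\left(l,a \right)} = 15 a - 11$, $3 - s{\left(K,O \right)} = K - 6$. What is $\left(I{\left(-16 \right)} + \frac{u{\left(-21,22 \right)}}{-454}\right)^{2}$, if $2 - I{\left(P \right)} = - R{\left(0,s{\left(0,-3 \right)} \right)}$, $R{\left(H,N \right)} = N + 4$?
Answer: $\frac{50737129}{206116} \approx 246.16$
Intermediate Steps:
$s{\left(K,O \right)} = 9 - K$ ($s{\left(K,O \right)} = 3 - \left(K - 6\right) = 3 - \left(-6 + K\right) = 9 - K$)
$R{\left(H,N \right)} = 4 + N$
$u{\left(l,a \right)} = 17 - 15 a$ ($u{\left(l,a \right)} = 6 - \left(15 a - 11\right) = 6 - \left(-11 + 15 a\right) = 17 - 15 a$)
$I{\left(P \right)} = 15$ ($I{\left(P \right)} = 2 - - (4 + \left(9 - 0\right)) = 2 - - (4 + \left(9 + 0\right)) = 2 - - (4 + 9) = 2 - \left(-1\right) 13 = 2 - -13 = 2 + 13 = 15$)
$\left(I{\left(-16 \right)} + \frac{u{\left(-21,22 \right)}}{-454}\right)^{2} = \left(15 + \frac{17 - 330}{-454}\right)^{2} = \left(15 + \left(17 - 330\right) \left(- \frac{1}{454}\right)\right)^{2} = \left(15 - - \frac{313}{454}\right)^{2} = \left(15 + \frac{313}{454}\right)^{2} = \left(\frac{7123}{454}\right)^{2} = \frac{50737129}{206116}$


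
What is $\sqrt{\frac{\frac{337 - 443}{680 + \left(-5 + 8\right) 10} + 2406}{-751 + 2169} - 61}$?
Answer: $\frac{i \sqrt{15027557197070}}{503390} \approx 7.7009 i$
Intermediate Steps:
$\sqrt{\frac{\frac{337 - 443}{680 + \left(-5 + 8\right) 10} + 2406}{-751 + 2169} - 61} = \sqrt{\frac{- \frac{106}{680 + 3 \cdot 10} + 2406}{1418} - 61} = \sqrt{\left(- \frac{106}{680 + 30} + 2406\right) \frac{1}{1418} - 61} = \sqrt{\left(- \frac{106}{710} + 2406\right) \frac{1}{1418} - 61} = \sqrt{\left(\left(-106\right) \frac{1}{710} + 2406\right) \frac{1}{1418} - 61} = \sqrt{\left(- \frac{53}{355} + 2406\right) \frac{1}{1418} - 61} = \sqrt{\frac{854077}{355} \cdot \frac{1}{1418} - 61} = \sqrt{\frac{854077}{503390} - 61} = \sqrt{- \frac{29852713}{503390}} = \frac{i \sqrt{15027557197070}}{503390}$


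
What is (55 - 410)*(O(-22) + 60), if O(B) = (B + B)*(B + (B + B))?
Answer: -1052220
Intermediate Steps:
O(B) = 6*B**2 (O(B) = (2*B)*(B + 2*B) = (2*B)*(3*B) = 6*B**2)
(55 - 410)*(O(-22) + 60) = (55 - 410)*(6*(-22)**2 + 60) = -355*(6*484 + 60) = -355*(2904 + 60) = -355*2964 = -1052220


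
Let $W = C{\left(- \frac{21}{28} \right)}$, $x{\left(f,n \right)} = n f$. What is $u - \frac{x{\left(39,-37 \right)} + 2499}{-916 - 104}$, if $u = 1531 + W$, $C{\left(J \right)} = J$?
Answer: $\frac{520637}{340} \approx 1531.3$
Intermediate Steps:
$x{\left(f,n \right)} = f n$
$W = - \frac{3}{4}$ ($W = - \frac{21}{28} = \left(-21\right) \frac{1}{28} = - \frac{3}{4} \approx -0.75$)
$u = \frac{6121}{4}$ ($u = 1531 - \frac{3}{4} = \frac{6121}{4} \approx 1530.3$)
$u - \frac{x{\left(39,-37 \right)} + 2499}{-916 - 104} = \frac{6121}{4} - \frac{39 \left(-37\right) + 2499}{-916 - 104} = \frac{6121}{4} - \frac{-1443 + 2499}{-1020} = \frac{6121}{4} - 1056 \left(- \frac{1}{1020}\right) = \frac{6121}{4} - - \frac{88}{85} = \frac{6121}{4} + \frac{88}{85} = \frac{520637}{340}$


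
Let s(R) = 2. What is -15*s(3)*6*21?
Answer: -3780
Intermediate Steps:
-15*s(3)*6*21 = -30*6*21 = -15*12*21 = -180*21 = -3780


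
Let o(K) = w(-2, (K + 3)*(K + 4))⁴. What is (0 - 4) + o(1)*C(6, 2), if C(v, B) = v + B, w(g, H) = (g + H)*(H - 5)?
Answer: 42515279996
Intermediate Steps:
w(g, H) = (-5 + H)*(H + g) (w(g, H) = (H + g)*(-5 + H) = (-5 + H)*(H + g))
o(K) = (10 + (3 + K)²*(4 + K)² - 7*(3 + K)*(4 + K))⁴ (o(K) = (((K + 3)*(K + 4))² - 5*(K + 3)*(K + 4) - 5*(-2) + ((K + 3)*(K + 4))*(-2))⁴ = (((3 + K)*(4 + K))² - 5*(3 + K)*(4 + K) + 10 + ((3 + K)*(4 + K))*(-2))⁴ = ((3 + K)²*(4 + K)² - 5*(3 + K)*(4 + K) + 10 - 2*(3 + K)*(4 + K))⁴ = (10 + (3 + K)²*(4 + K)² - 7*(3 + K)*(4 + K))⁴)
C(v, B) = B + v
(0 - 4) + o(1)*C(6, 2) = (0 - 4) + (-74 + (12 + 1² + 7*1)² - 49*1 - 7*1²)⁴*(2 + 6) = -4 + (-74 + (12 + 1 + 7)² - 49 - 7*1)⁴*8 = -4 + (-74 + 20² - 49 - 7)⁴*8 = -4 + (-74 + 400 - 49 - 7)⁴*8 = -4 + 270⁴*8 = -4 + 5314410000*8 = -4 + 42515280000 = 42515279996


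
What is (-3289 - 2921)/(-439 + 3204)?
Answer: -1242/553 ≈ -2.2459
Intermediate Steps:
(-3289 - 2921)/(-439 + 3204) = -6210/2765 = -6210*1/2765 = -1242/553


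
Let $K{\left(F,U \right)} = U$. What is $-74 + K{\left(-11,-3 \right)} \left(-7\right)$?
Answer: $-53$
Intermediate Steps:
$-74 + K{\left(-11,-3 \right)} \left(-7\right) = -74 - -21 = -74 + 21 = -53$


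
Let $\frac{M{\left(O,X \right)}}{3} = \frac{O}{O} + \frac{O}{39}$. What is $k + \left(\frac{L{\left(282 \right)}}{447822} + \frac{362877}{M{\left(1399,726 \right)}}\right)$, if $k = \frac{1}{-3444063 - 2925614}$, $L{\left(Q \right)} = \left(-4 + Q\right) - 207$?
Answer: $\frac{3364074924894350851}{1025467096911093} \approx 3280.5$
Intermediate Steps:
$L{\left(Q \right)} = -211 + Q$
$M{\left(O,X \right)} = 3 + \frac{O}{13}$ ($M{\left(O,X \right)} = 3 \left(\frac{O}{O} + \frac{O}{39}\right) = 3 \left(1 + O \frac{1}{39}\right) = 3 \left(1 + \frac{O}{39}\right) = 3 + \frac{O}{13}$)
$k = - \frac{1}{6369677}$ ($k = \frac{1}{-6369677} = - \frac{1}{6369677} \approx -1.5699 \cdot 10^{-7}$)
$k + \left(\frac{L{\left(282 \right)}}{447822} + \frac{362877}{M{\left(1399,726 \right)}}\right) = - \frac{1}{6369677} + \left(\frac{-211 + 282}{447822} + \frac{362877}{3 + \frac{1}{13} \cdot 1399}\right) = - \frac{1}{6369677} + \left(71 \cdot \frac{1}{447822} + \frac{362877}{3 + \frac{1399}{13}}\right) = - \frac{1}{6369677} + \left(\frac{71}{447822} + \frac{362877}{\frac{1438}{13}}\right) = - \frac{1}{6369677} + \left(\frac{71}{447822} + 362877 \cdot \frac{13}{1438}\right) = - \frac{1}{6369677} + \left(\frac{71}{447822} + \frac{4717401}{1438}\right) = - \frac{1}{6369677} + \frac{528139013180}{160992009} = \frac{3364074924894350851}{1025467096911093}$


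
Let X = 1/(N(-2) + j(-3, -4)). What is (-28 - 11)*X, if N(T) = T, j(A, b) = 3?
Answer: -39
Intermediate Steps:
X = 1 (X = 1/(-2 + 3) = 1/1 = 1)
(-28 - 11)*X = (-28 - 11)*1 = -39*1 = -39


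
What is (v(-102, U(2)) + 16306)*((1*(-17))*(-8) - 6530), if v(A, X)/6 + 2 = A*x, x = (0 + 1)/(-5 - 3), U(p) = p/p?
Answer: -104672977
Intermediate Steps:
U(p) = 1
x = -⅛ (x = 1/(-8) = 1*(-⅛) = -⅛ ≈ -0.12500)
v(A, X) = -12 - 3*A/4 (v(A, X) = -12 + 6*(A*(-⅛)) = -12 + 6*(-A/8) = -12 - 3*A/4)
(v(-102, U(2)) + 16306)*((1*(-17))*(-8) - 6530) = ((-12 - ¾*(-102)) + 16306)*((1*(-17))*(-8) - 6530) = ((-12 + 153/2) + 16306)*(-17*(-8) - 6530) = (129/2 + 16306)*(136 - 6530) = (32741/2)*(-6394) = -104672977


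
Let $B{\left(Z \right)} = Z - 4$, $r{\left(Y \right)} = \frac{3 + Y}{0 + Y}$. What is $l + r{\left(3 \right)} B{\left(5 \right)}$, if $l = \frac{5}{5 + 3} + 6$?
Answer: $\frac{69}{8} \approx 8.625$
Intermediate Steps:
$r{\left(Y \right)} = \frac{3 + Y}{Y}$
$B{\left(Z \right)} = -4 + Z$
$l = \frac{53}{8}$ ($l = \frac{5}{8} + 6 = \frac{53}{8} \approx 6.625$)
$l + r{\left(3 \right)} B{\left(5 \right)} = \frac{53}{8} + \frac{3 + 3}{3} \left(-4 + 5\right) = \frac{53}{8} + \frac{1}{3} \cdot 6 \cdot 1 = \frac{53}{8} + 2 \cdot 1 = \frac{53}{8} + 2 = \frac{69}{8}$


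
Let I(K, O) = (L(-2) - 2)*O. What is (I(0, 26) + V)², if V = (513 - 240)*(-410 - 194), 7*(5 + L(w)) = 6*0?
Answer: 27249425476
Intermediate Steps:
L(w) = -5 (L(w) = -5 + (6*0)/7 = -5 + (⅐)*0 = -5 + 0 = -5)
I(K, O) = -7*O (I(K, O) = (-5 - 2)*O = -7*O)
V = -164892 (V = 273*(-604) = -164892)
(I(0, 26) + V)² = (-7*26 - 164892)² = (-182 - 164892)² = (-165074)² = 27249425476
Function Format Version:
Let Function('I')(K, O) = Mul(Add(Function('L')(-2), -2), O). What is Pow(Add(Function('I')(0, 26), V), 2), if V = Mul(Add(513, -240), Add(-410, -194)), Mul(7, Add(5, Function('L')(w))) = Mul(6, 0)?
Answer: 27249425476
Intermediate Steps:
Function('L')(w) = -5 (Function('L')(w) = Add(-5, Mul(Rational(1, 7), Mul(6, 0))) = Add(-5, Mul(Rational(1, 7), 0)) = Add(-5, 0) = -5)
Function('I')(K, O) = Mul(-7, O) (Function('I')(K, O) = Mul(Add(-5, -2), O) = Mul(-7, O))
V = -164892 (V = Mul(273, -604) = -164892)
Pow(Add(Function('I')(0, 26), V), 2) = Pow(Add(Mul(-7, 26), -164892), 2) = Pow(Add(-182, -164892), 2) = Pow(-165074, 2) = 27249425476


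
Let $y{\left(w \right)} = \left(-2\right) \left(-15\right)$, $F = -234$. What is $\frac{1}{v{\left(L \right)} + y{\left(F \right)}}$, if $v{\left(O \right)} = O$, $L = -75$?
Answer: $- \frac{1}{45} \approx -0.022222$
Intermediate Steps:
$y{\left(w \right)} = 30$
$\frac{1}{v{\left(L \right)} + y{\left(F \right)}} = \frac{1}{-75 + 30} = \frac{1}{-45} = - \frac{1}{45}$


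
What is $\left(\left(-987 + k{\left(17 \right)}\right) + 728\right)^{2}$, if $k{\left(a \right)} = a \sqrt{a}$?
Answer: $71994 - 8806 \sqrt{17} \approx 35686.0$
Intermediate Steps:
$k{\left(a \right)} = a^{\frac{3}{2}}$
$\left(\left(-987 + k{\left(17 \right)}\right) + 728\right)^{2} = \left(\left(-987 + 17^{\frac{3}{2}}\right) + 728\right)^{2} = \left(\left(-987 + 17 \sqrt{17}\right) + 728\right)^{2} = \left(-259 + 17 \sqrt{17}\right)^{2}$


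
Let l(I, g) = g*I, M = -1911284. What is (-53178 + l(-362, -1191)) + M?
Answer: -1533320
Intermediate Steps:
l(I, g) = I*g
(-53178 + l(-362, -1191)) + M = (-53178 - 362*(-1191)) - 1911284 = (-53178 + 431142) - 1911284 = 377964 - 1911284 = -1533320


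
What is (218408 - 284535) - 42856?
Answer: -108983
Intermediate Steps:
(218408 - 284535) - 42856 = -66127 - 42856 = -108983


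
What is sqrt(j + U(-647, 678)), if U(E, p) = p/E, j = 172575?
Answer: sqrt(72241009509)/647 ≈ 415.42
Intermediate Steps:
sqrt(j + U(-647, 678)) = sqrt(172575 + 678/(-647)) = sqrt(172575 + 678*(-1/647)) = sqrt(172575 - 678/647) = sqrt(111655347/647) = sqrt(72241009509)/647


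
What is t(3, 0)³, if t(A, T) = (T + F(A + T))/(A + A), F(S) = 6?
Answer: 1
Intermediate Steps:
t(A, T) = (6 + T)/(2*A) (t(A, T) = (T + 6)/(A + A) = (6 + T)/((2*A)) = (6 + T)*(1/(2*A)) = (6 + T)/(2*A))
t(3, 0)³ = ((½)*(6 + 0)/3)³ = ((½)*(⅓)*6)³ = 1³ = 1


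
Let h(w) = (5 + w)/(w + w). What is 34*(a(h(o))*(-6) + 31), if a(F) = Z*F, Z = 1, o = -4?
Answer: 2159/2 ≈ 1079.5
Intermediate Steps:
h(w) = (5 + w)/(2*w) (h(w) = (5 + w)/((2*w)) = (5 + w)*(1/(2*w)) = (5 + w)/(2*w))
a(F) = F (a(F) = 1*F = F)
34*(a(h(o))*(-6) + 31) = 34*(((1/2)*(5 - 4)/(-4))*(-6) + 31) = 34*(((1/2)*(-1/4)*1)*(-6) + 31) = 34*(-1/8*(-6) + 31) = 34*(3/4 + 31) = 34*(127/4) = 2159/2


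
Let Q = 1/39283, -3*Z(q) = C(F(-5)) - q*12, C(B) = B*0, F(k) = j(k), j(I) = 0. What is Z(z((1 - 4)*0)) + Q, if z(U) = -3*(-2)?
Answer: 942793/39283 ≈ 24.000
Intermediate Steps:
F(k) = 0
C(B) = 0
z(U) = 6
Z(q) = 4*q (Z(q) = -(0 - q*12)/3 = -(0 - 12*q)/3 = -(-4)*q = 4*q)
Q = 1/39283 ≈ 2.5456e-5
Z(z((1 - 4)*0)) + Q = 4*6 + 1/39283 = 24 + 1/39283 = 942793/39283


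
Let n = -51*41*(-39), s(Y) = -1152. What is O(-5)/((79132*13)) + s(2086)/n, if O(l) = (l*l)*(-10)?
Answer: -5151573/358507526 ≈ -0.014370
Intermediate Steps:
n = 81549 (n = -2091*(-39) = 81549)
O(l) = -10*l² (O(l) = l²*(-10) = -10*l²)
O(-5)/((79132*13)) + s(2086)/n = (-10*(-5)²)/((79132*13)) - 1152/81549 = -10*25/1028716 - 1152*1/81549 = -250*1/1028716 - 128/9061 = -125/514358 - 128/9061 = -5151573/358507526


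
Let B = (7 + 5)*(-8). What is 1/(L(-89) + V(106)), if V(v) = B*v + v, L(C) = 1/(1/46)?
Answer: -1/10024 ≈ -9.9761e-5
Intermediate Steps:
B = -96 (B = 12*(-8) = -96)
L(C) = 46 (L(C) = 1/(1/46) = 46)
V(v) = -95*v (V(v) = -96*v + v = -95*v)
1/(L(-89) + V(106)) = 1/(46 - 95*106) = 1/(46 - 10070) = 1/(-10024) = -1/10024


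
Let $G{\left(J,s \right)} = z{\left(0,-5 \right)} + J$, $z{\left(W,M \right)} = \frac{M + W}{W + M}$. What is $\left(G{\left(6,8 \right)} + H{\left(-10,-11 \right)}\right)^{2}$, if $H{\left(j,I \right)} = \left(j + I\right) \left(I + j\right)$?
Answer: $200704$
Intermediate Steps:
$z{\left(W,M \right)} = 1$ ($z{\left(W,M \right)} = \frac{M + W}{M + W} = 1$)
$H{\left(j,I \right)} = \left(I + j\right)^{2}$ ($H{\left(j,I \right)} = \left(I + j\right) \left(I + j\right) = \left(I + j\right)^{2}$)
$G{\left(J,s \right)} = 1 + J$
$\left(G{\left(6,8 \right)} + H{\left(-10,-11 \right)}\right)^{2} = \left(\left(1 + 6\right) + \left(-11 - 10\right)^{2}\right)^{2} = \left(7 + \left(-21\right)^{2}\right)^{2} = \left(7 + 441\right)^{2} = 448^{2} = 200704$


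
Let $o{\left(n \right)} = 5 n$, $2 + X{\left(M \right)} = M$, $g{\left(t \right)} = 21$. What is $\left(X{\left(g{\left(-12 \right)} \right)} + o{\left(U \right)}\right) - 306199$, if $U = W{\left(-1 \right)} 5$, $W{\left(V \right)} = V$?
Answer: $-306205$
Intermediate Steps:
$X{\left(M \right)} = -2 + M$
$U = -5$ ($U = \left(-1\right) 5 = -5$)
$\left(X{\left(g{\left(-12 \right)} \right)} + o{\left(U \right)}\right) - 306199 = \left(\left(-2 + 21\right) + 5 \left(-5\right)\right) - 306199 = \left(19 - 25\right) - 306199 = -6 - 306199 = -306205$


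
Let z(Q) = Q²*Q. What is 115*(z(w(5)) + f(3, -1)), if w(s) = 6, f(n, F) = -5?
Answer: 24265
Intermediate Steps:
z(Q) = Q³
115*(z(w(5)) + f(3, -1)) = 115*(6³ - 5) = 115*(216 - 5) = 115*211 = 24265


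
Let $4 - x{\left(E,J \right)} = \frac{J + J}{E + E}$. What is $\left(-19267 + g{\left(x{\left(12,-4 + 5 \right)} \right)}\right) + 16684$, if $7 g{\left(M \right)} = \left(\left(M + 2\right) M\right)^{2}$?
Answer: $- \frac{363792047}{145152} \approx -2506.3$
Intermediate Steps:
$x{\left(E,J \right)} = 4 - \frac{J}{E}$ ($x{\left(E,J \right)} = 4 - \frac{J + J}{E + E} = 4 - \frac{2 J}{2 E} = 4 - 2 J \frac{1}{2 E} = 4 - \frac{J}{E}$)
$g{\left(M \right)} = \frac{M^{2} \left(2 + M\right)^{2}}{7}$ ($g{\left(M \right)} = \frac{\left(\left(M + 2\right) M\right)^{2}}{7} = \frac{\left(\left(2 + M\right) M\right)^{2}}{7} = \frac{\left(M \left(2 + M\right)\right)^{2}}{7} = \frac{M^{2} \left(2 + M\right)^{2}}{7}$)
$\left(-19267 + g{\left(x{\left(12,-4 + 5 \right)} \right)}\right) + 16684 = \left(-19267 + \frac{\left(4 - \frac{-4 + 5}{12}\right)^{2} \left(2 + \left(4 - \frac{-4 + 5}{12}\right)\right)^{2}}{7}\right) + 16684 = \left(-19267 + \frac{\left(4 - 1 \cdot \frac{1}{12}\right)^{2} \left(2 + \left(4 - 1 \cdot \frac{1}{12}\right)\right)^{2}}{7}\right) + 16684 = \left(-19267 + \frac{\left(4 - \frac{1}{12}\right)^{2} \left(2 + \left(4 - \frac{1}{12}\right)\right)^{2}}{7}\right) + 16684 = \left(-19267 + \frac{\left(\frac{47}{12}\right)^{2} \left(2 + \frac{47}{12}\right)^{2}}{7}\right) + 16684 = \left(-19267 + \frac{1}{7} \cdot \frac{2209}{144} \left(\frac{71}{12}\right)^{2}\right) + 16684 = \left(-19267 + \frac{1}{7} \cdot \frac{2209}{144} \cdot \frac{5041}{144}\right) + 16684 = \left(-19267 + \frac{11135569}{145152}\right) + 16684 = - \frac{2785508015}{145152} + 16684 = - \frac{363792047}{145152}$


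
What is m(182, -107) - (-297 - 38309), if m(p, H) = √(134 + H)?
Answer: 38606 + 3*√3 ≈ 38611.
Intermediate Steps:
m(182, -107) - (-297 - 38309) = √(134 - 107) - (-297 - 38309) = √27 - 1*(-38606) = 3*√3 + 38606 = 38606 + 3*√3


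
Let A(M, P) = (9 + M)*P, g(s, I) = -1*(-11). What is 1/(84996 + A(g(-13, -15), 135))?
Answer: 1/87696 ≈ 1.1403e-5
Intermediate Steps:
g(s, I) = 11
A(M, P) = P*(9 + M)
1/(84996 + A(g(-13, -15), 135)) = 1/(84996 + 135*(9 + 11)) = 1/(84996 + 135*20) = 1/(84996 + 2700) = 1/87696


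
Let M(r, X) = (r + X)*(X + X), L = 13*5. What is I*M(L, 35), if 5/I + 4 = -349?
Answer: -35000/353 ≈ -99.150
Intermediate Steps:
I = -5/353 (I = 5/(-4 - 349) = 5/(-353) = 5*(-1/353) = -5/353 ≈ -0.014164)
L = 65
M(r, X) = 2*X*(X + r) (M(r, X) = (X + r)*(2*X) = 2*X*(X + r))
I*M(L, 35) = -10*35*(35 + 65)/353 = -10*35*100/353 = -5/353*7000 = -35000/353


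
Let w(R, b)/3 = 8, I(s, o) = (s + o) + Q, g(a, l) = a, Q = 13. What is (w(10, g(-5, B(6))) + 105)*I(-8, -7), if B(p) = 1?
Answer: -258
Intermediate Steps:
I(s, o) = 13 + o + s (I(s, o) = (s + o) + 13 = (o + s) + 13 = 13 + o + s)
w(R, b) = 24 (w(R, b) = 3*8 = 24)
(w(10, g(-5, B(6))) + 105)*I(-8, -7) = (24 + 105)*(13 - 7 - 8) = 129*(-2) = -258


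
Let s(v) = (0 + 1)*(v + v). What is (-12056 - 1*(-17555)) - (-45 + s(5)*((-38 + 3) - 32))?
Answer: 6214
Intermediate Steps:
s(v) = 2*v (s(v) = 1*(2*v) = 2*v)
(-12056 - 1*(-17555)) - (-45 + s(5)*((-38 + 3) - 32)) = (-12056 - 1*(-17555)) - (-45 + (2*5)*((-38 + 3) - 32)) = (-12056 + 17555) - (-45 + 10*(-35 - 32)) = 5499 - (-45 + 10*(-67)) = 5499 - (-45 - 670) = 5499 - 1*(-715) = 5499 + 715 = 6214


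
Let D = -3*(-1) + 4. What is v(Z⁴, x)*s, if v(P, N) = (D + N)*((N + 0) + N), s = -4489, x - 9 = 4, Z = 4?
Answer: -2334280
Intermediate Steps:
D = 7 (D = 3 + 4 = 7)
x = 13 (x = 9 + 4 = 13)
v(P, N) = 2*N*(7 + N) (v(P, N) = (7 + N)*((N + 0) + N) = (7 + N)*(N + N) = (7 + N)*(2*N) = 2*N*(7 + N))
v(Z⁴, x)*s = (2*13*(7 + 13))*(-4489) = (2*13*20)*(-4489) = 520*(-4489) = -2334280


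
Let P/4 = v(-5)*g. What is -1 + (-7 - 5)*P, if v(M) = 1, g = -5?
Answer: 239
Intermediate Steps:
P = -20 (P = 4*(1*(-5)) = 4*(-5) = -20)
-1 + (-7 - 5)*P = -1 + (-7 - 5)*(-20) = -1 - 12*(-20) = -1 + 240 = 239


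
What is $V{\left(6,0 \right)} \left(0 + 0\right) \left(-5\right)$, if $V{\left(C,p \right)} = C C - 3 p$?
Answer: $0$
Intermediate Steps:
$V{\left(C,p \right)} = C^{2} - 3 p$
$V{\left(6,0 \right)} \left(0 + 0\right) \left(-5\right) = \left(6^{2} - 0\right) \left(0 + 0\right) \left(-5\right) = \left(36 + 0\right) 0 \left(-5\right) = 36 \cdot 0 \left(-5\right) = 0 \left(-5\right) = 0$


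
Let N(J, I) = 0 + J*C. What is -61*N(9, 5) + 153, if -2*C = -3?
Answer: -1341/2 ≈ -670.50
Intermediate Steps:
C = 3/2 (C = -½*(-3) = 3/2 ≈ 1.5000)
N(J, I) = 3*J/2 (N(J, I) = 0 + J*(3/2) = 0 + 3*J/2 = 3*J/2)
-61*N(9, 5) + 153 = -183*9/2 + 153 = -61*27/2 + 153 = -1647/2 + 153 = -1341/2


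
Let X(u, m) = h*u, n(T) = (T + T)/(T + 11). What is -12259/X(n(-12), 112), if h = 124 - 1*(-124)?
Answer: -12259/5952 ≈ -2.0596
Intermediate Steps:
h = 248 (h = 124 + 124 = 248)
n(T) = 2*T/(11 + T) (n(T) = (2*T)/(11 + T) = 2*T/(11 + T))
X(u, m) = 248*u
-12259/X(n(-12), 112) = -12259/(248*(2*(-12)/(11 - 12))) = -12259/(248*(2*(-12)/(-1))) = -12259/(248*(2*(-12)*(-1))) = -12259/(248*24) = -12259/5952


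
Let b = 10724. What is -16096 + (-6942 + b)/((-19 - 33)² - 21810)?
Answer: -153766979/9553 ≈ -16096.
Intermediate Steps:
-16096 + (-6942 + b)/((-19 - 33)² - 21810) = -16096 + (-6942 + 10724)/((-19 - 33)² - 21810) = -16096 + 3782/((-52)² - 21810) = -16096 + 3782/(2704 - 21810) = -16096 + 3782/(-19106) = -16096 + 3782*(-1/19106) = -16096 - 1891/9553 = -153766979/9553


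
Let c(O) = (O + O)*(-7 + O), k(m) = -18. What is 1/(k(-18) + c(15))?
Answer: 1/222 ≈ 0.0045045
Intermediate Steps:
c(O) = 2*O*(-7 + O) (c(O) = (2*O)*(-7 + O) = 2*O*(-7 + O))
1/(k(-18) + c(15)) = 1/(-18 + 2*15*(-7 + 15)) = 1/(-18 + 2*15*8) = 1/(-18 + 240) = 1/222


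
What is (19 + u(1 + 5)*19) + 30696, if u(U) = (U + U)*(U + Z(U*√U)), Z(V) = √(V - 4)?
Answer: 32083 + 228*√(-4 + 6*√6) ≈ 32829.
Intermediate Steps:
Z(V) = √(-4 + V)
u(U) = 2*U*(U + √(-4 + U^(3/2))) (u(U) = (U + U)*(U + √(-4 + U*√U)) = (2*U)*(U + √(-4 + U^(3/2))) = 2*U*(U + √(-4 + U^(3/2))))
(19 + u(1 + 5)*19) + 30696 = (19 + (2*(1 + 5)*((1 + 5) + √(-4 + (1 + 5)^(3/2))))*19) + 30696 = (19 + (2*6*(6 + √(-4 + 6^(3/2))))*19) + 30696 = (19 + (2*6*(6 + √(-4 + 6*√6)))*19) + 30696 = (19 + (72 + 12*√(-4 + 6*√6))*19) + 30696 = (19 + (1368 + 228*√(-4 + 6*√6))) + 30696 = (1387 + 228*√(-4 + 6*√6)) + 30696 = 32083 + 228*√(-4 + 6*√6)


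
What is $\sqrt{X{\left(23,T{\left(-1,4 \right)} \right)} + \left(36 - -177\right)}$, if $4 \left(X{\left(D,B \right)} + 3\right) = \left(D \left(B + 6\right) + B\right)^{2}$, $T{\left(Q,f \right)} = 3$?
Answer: $\sqrt{11235} \approx 106.0$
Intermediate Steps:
$X{\left(D,B \right)} = -3 + \frac{\left(B + D \left(6 + B\right)\right)^{2}}{4}$ ($X{\left(D,B \right)} = -3 + \frac{\left(D \left(B + 6\right) + B\right)^{2}}{4} = -3 + \frac{\left(D \left(6 + B\right) + B\right)^{2}}{4} = -3 + \frac{\left(B + D \left(6 + B\right)\right)^{2}}{4}$)
$\sqrt{X{\left(23,T{\left(-1,4 \right)} \right)} + \left(36 - -177\right)} = \sqrt{\left(-3 + \frac{\left(3 + 6 \cdot 23 + 3 \cdot 23\right)^{2}}{4}\right) + \left(36 - -177\right)} = \sqrt{\left(-3 + \frac{\left(3 + 138 + 69\right)^{2}}{4}\right) + \left(36 + 177\right)} = \sqrt{\left(-3 + \frac{210^{2}}{4}\right) + 213} = \sqrt{\left(-3 + \frac{1}{4} \cdot 44100\right) + 213} = \sqrt{\left(-3 + 11025\right) + 213} = \sqrt{11022 + 213} = \sqrt{11235}$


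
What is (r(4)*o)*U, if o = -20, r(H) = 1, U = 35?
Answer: -700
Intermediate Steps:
(r(4)*o)*U = (1*(-20))*35 = -20*35 = -700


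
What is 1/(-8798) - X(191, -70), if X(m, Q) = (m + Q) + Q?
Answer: -448699/8798 ≈ -51.000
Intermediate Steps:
X(m, Q) = m + 2*Q (X(m, Q) = (Q + m) + Q = m + 2*Q)
1/(-8798) - X(191, -70) = 1/(-8798) - (191 + 2*(-70)) = -1/8798 - (191 - 140) = -1/8798 - 1*51 = -1/8798 - 51 = -448699/8798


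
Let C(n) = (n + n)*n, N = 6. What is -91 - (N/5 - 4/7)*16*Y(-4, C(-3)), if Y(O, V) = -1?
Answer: -2833/35 ≈ -80.943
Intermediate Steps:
C(n) = 2*n² (C(n) = (2*n)*n = 2*n²)
-91 - (N/5 - 4/7)*16*Y(-4, C(-3)) = -91 - (6/5 - 4/7)*16*(-1) = -91 - (22/35)*16*(-1) = -91 - 352*(-1)/35 = -91 - 1*(-352/35) = -91 + 352/35 = -2833/35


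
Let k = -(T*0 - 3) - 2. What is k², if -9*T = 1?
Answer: 1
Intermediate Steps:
T = -⅑ (T = -⅑*1 = -⅑ ≈ -0.11111)
k = 1 (k = -(-⅑*0 - 3) - 2 = -(0 - 3) - 2 = -1*(-3) - 2 = 3 - 2 = 1)
k² = 1² = 1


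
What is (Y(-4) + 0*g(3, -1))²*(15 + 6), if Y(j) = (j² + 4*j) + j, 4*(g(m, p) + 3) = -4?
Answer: 336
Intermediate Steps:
g(m, p) = -4 (g(m, p) = -3 + (¼)*(-4) = -3 - 1 = -4)
Y(j) = j² + 5*j
(Y(-4) + 0*g(3, -1))²*(15 + 6) = (-4*(5 - 4) + 0*(-4))²*(15 + 6) = (-4*1 + 0)²*21 = (-4 + 0)²*21 = (-4)²*21 = 16*21 = 336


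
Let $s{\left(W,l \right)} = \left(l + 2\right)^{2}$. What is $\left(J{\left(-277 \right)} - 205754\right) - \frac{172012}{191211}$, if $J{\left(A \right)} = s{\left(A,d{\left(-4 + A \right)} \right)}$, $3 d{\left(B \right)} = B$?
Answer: $- \frac{113207689693}{573633} \approx -1.9735 \cdot 10^{5}$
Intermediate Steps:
$d{\left(B \right)} = \frac{B}{3}$
$s{\left(W,l \right)} = \left(2 + l\right)^{2}$
$J{\left(A \right)} = \left(\frac{2}{3} + \frac{A}{3}\right)^{2}$ ($J{\left(A \right)} = \left(2 + \frac{-4 + A}{3}\right)^{2} = \left(2 + \left(- \frac{4}{3} + \frac{A}{3}\right)\right)^{2} = \left(\frac{2}{3} + \frac{A}{3}\right)^{2}$)
$\left(J{\left(-277 \right)} - 205754\right) - \frac{172012}{191211} = \left(\frac{\left(2 - 277\right)^{2}}{9} - 205754\right) - \frac{172012}{191211} = \left(\frac{\left(-275\right)^{2}}{9} - 205754\right) - \frac{172012}{191211} = \left(\frac{1}{9} \cdot 75625 - 205754\right) - \frac{172012}{191211} = \left(\frac{75625}{9} - 205754\right) - \frac{172012}{191211} = - \frac{1776161}{9} - \frac{172012}{191211} = - \frac{113207689693}{573633}$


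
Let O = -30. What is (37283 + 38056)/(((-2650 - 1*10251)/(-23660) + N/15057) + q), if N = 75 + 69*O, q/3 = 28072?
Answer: 182581052940/204095107691 ≈ 0.89459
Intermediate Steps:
q = 84216 (q = 3*28072 = 84216)
N = -1995 (N = 75 + 69*(-30) = 75 - 2070 = -1995)
(37283 + 38056)/(((-2650 - 1*10251)/(-23660) + N/15057) + q) = (37283 + 38056)/(((-2650 - 1*10251)/(-23660) - 1995/15057) + 84216) = 75339/(((-2650 - 10251)*(-1/23660) - 1995*1/15057) + 84216) = 75339/((-12901*(-1/23660) - 95/717) + 84216) = 75339/((1843/3380 - 95/717) + 84216) = 75339/(1000331/2423460 + 84216) = 75339/(204095107691/2423460) = 75339*(2423460/204095107691) = 182581052940/204095107691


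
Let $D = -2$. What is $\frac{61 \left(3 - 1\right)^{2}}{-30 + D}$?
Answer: $- \frac{61}{8} \approx -7.625$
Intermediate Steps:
$\frac{61 \left(3 - 1\right)^{2}}{-30 + D} = \frac{61 \left(3 - 1\right)^{2}}{-30 - 2} = \frac{61 \cdot 2^{2}}{-32} = 61 \cdot 4 \left(- \frac{1}{32}\right) = 244 \left(- \frac{1}{32}\right) = - \frac{61}{8}$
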